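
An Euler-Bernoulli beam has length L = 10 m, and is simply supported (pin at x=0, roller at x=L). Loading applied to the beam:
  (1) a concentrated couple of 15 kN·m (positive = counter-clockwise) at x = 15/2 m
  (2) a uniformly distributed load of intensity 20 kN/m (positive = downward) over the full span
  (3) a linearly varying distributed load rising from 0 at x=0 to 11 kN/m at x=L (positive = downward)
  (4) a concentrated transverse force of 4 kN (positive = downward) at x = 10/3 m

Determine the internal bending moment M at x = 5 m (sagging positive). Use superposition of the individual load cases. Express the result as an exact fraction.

Load 1 — applied couple M₀=15 kN·m at a=15/2 m (b=L-a=5/2):
  M_1 = M₀x/L  [x≤a] = 15·5/10 = 15/2 kN·m
Load 2 — uniform load w=20 kN/m over full span:
  M_2 = wx(L-x)/2 = 20·5·(10-5)/2 = 250 kN·m
Load 3 — triangular load w₀=11 kN/m (0→w₀ over full span):
  M_3 = w₀Lx/6 - w₀x³/(6L) = 11·10·5/6 - 11·5³/(6·10) = 275/4 kN·m
Load 4 — point force P=4 kN at a=10/3 m (b=L-a=20/3):
  M_4 = Pa(L-x)/L  [x>a] = 4·(10/3)·(10-5)/10 = 20/3 kN·m
Superposition: M = Σ M_i = 3995/12 kN·m ≈ 332.916667 kN·m

M(5) = 3995/12 kN·m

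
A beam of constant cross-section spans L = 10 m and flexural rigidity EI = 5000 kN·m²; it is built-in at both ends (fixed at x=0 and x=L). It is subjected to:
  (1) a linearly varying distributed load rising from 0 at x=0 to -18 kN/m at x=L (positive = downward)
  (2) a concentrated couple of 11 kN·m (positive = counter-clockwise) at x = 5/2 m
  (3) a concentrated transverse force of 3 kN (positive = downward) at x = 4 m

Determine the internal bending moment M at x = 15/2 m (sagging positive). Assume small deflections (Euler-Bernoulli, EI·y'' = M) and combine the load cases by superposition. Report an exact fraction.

Load 1 — triangular load w₀=-18 kN/m (0→w₀ over full span):
  M_1 = 3w₀Lx/20 - w₀L²/30 - w₀x³/(6L) = 3·(-18)·10·(15/2)/20 - (-18)·10²/30 - (-18)·(15/2)³/(6·10) = -255/16 kN·m
Load 2 — applied couple M₀=11 kN·m at a=5/2 m (b=L-a=15/2):
  M_2 = R_Ax - M_A - M₀  [x>a] with R_A=99/80, M_A=-33/16 = (99/80)·(15/2) - (-33/16) - 11 = 11/32 kN·m
Load 3 — point force P=3 kN at a=4 m (b=L-a=6):
  M_3 = Pa²(a+3b)(L-x)/L³ - Pa²b/L²  [x>a] = 3·4²·(4+3·6)·(10-(15/2))/10³ - 3·4²·6/10² = -6/25 kN·m
Superposition: M = Σ M_i = -12667/800 kN·m ≈ -15.833750 kN·m

M(15/2) = -12667/800 kN·m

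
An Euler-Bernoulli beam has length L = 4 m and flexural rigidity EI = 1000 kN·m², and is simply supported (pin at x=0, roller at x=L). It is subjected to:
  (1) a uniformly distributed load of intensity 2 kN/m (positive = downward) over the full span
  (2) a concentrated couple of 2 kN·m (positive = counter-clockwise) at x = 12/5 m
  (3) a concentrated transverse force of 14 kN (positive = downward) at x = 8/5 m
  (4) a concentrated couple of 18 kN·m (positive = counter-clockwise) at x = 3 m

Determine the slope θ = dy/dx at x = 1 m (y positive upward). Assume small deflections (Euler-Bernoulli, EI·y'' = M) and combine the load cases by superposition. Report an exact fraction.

Load 1 — uniform load w=2 kN/m over full span:
  θ_1 = -w(L³-6Lx²+4x³)/(24EI) = -2·(4³-6·4·1²+4·1³)/(24·1000) = -11/3000 rad
Load 2 — applied couple M₀=2 kN·m at a=12/5 m (b=L-a=8/5):
  θ_2 = (M₀x²/(2L)+C₁)/EI  [x≤a] with C₁=M₀(3b²-L²)/(6L)=-52/75 = (2·1²/(2·4)+(-52/75))/1000 = -133/300000 rad
Load 3 — point force P=14 kN at a=8/5 m (b=L-a=12/5):
  θ_3 = -Pb(L²-b²-3x²)/(6LEI)  [x≤a] = -14·(12/5)·(4²-(12/5)²-3·1²)/(6·4·1000) = -1267/125000 rad
Load 4 — applied couple M₀=18 kN·m at a=3 m (b=L-a=1):
  θ_4 = (M₀x²/(2L)+C₁)/EI  [x≤a] with C₁=M₀(3b²-L²)/(6L)=-39/4 = (18·1²/(2·4)+(-39/4))/1000 = -3/400 rad
Superposition: θ = Σ θ_i = -10873/500000 rad ≈ -0.021746 rad

θ(1) = -10873/500000 rad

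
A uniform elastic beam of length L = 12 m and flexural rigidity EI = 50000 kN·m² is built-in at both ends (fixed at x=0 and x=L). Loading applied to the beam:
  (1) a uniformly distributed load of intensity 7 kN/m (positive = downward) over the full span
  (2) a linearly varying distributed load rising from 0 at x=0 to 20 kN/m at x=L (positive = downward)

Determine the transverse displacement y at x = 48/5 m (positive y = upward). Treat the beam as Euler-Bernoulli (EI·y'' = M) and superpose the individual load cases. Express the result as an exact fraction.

y(48/5) = -78624/9765625 m

Load 1 — uniform load w=7 kN/m over full span:
  y_1 = -wx²(L-x)²/(24EI) = -7·(48/5)²·(12-(48/5))²/(24·50000) = -6048/1953125 m
Load 2 — triangular load w₀=20 kN/m (0→w₀ over full span):
  y_2 = -w₀x²(L-x)²(x+2L)/(120LEI) = -20·(48/5)²·(12-(48/5))²·((48/5)+2·12)/(120·12·50000) = -48384/9765625 m
Superposition: y = Σ y_i = -78624/9765625 m ≈ -0.008051 m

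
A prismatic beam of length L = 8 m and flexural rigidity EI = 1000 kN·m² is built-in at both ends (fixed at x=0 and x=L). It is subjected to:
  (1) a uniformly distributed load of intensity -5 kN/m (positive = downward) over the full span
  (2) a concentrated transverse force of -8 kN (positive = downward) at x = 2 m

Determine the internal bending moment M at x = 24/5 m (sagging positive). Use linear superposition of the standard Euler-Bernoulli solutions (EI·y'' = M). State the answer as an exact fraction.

Load 1 — uniform load w=-5 kN/m over full span:
  M_1 = wLx/2 - wL²/12 - wx²/2 = (-5)·8·(24/5)/2 - (-5)·8²/12 - (-5)·(24/5)²/2 = -176/15 kN·m
Load 2 — point force P=-8 kN at a=2 m (b=L-a=6):
  M_2 = Pa²(a+3b)(L-x)/L³ - Pa²b/L²  [x>a] = (-8)·2²·(2+3·6)·(8-(24/5))/8³ - (-8)·2²·6/8² = -1 kN·m
Superposition: M = Σ M_i = -191/15 kN·m ≈ -12.733333 kN·m

M(24/5) = -191/15 kN·m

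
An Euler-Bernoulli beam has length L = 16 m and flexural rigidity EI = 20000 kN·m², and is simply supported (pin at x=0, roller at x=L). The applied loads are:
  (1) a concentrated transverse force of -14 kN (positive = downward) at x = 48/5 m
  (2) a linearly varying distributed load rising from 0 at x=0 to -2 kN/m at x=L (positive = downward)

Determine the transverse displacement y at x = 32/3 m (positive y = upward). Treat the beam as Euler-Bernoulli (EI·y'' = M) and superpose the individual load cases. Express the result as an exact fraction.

y(32/3) = 5054848/56953125 m

Load 1 — point force P=-14 kN at a=48/5 m (b=L-a=32/5):
  y_1 = -Pa(L-x)(2Lx-a²-x²)/(6LEI)  [x>a] = -(-14)·(48/5)·(16-(32/3))·(2·16·(32/3)-(48/5)²-(32/3)²)/(6·16·20000) = 106624/2109375 m
Load 2 — triangular load w₀=-2 kN/m (0→w₀ over full span):
  y_2 = -w₀x(7L⁴-10L²x²+3x⁴)/(360LEI) = -(-2)·(32/3)·(7·16⁴-10·16²·(32/3)²+3·(32/3)⁴)/(360·16·20000) = 17408/455625 m
Superposition: y = Σ y_i = 5054848/56953125 m ≈ 0.088755 m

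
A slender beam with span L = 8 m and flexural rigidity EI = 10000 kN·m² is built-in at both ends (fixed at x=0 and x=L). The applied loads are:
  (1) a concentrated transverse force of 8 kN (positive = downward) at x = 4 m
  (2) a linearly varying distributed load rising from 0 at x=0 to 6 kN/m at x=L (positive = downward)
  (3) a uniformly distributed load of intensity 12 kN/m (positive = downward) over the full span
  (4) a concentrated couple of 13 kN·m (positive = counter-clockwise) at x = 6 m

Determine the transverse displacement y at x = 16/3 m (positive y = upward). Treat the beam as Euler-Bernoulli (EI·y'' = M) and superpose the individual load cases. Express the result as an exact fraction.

y(16/3) = -23611/1518750 m

Load 1 — point force P=8 kN at a=4 m (b=L-a=4):
  y_1 = -Pa²(L-x)²(3bL-(3b+a)(L-x))/(6L³EI)  [x>a] = -8·4²·(8-(16/3))²·(3·4·8-(3·4+4)·(8-(16/3)))/(6·8³·10000) = -16/10125 m
Load 2 — triangular load w₀=6 kN/m (0→w₀ over full span):
  y_2 = -w₀x²(L-x)²(x+2L)/(120LEI) = -6·(16/3)²·(8-(16/3))²·((16/3)+2·8)/(120·8·10000) = -2048/759375 m
Load 3 — uniform load w=12 kN/m over full span:
  y_3 = -wx²(L-x)²/(24EI) = -12·(16/3)²·(8-(16/3))²/(24·10000) = -512/50625 m
Load 4 — applied couple M₀=13 kN·m at a=6 m (b=L-a=2):
  y_4 = (R_Ax³/6 - M_Ax²/2)/EI  [x≤a] with R_A=117/64, M_A=65/16 = ((117/64)·(16/3)³/6 - (65/16)·(16/3)²/2)/10000 = -13/11250 m
Superposition: y = Σ y_i = -23611/1518750 m ≈ -0.015546 m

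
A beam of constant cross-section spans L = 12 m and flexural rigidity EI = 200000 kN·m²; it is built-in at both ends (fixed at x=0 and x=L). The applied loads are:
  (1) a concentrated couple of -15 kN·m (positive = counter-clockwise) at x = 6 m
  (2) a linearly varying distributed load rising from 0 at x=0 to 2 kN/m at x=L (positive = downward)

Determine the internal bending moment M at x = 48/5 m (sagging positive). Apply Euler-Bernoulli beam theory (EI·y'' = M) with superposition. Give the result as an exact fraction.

Load 1 — applied couple M₀=-15 kN·m at a=6 m (b=L-a=6):
  M_1 = R_Ax - M_A - M₀  [x>a] with R_A=-15/8, M_A=-15/4 = (-15/8)·(48/5) - (-15/4) - (-15) = 3/4 kN·m
Load 2 — triangular load w₀=2 kN/m (0→w₀ over full span):
  M_2 = 3w₀Lx/20 - w₀L²/30 - w₀x³/(6L) = 3·2·12·(48/5)/20 - 2·12²/30 - 2·(48/5)³/(6·12) = 48/125 kN·m
Superposition: M = Σ M_i = 567/500 kN·m ≈ 1.134000 kN·m

M(48/5) = 567/500 kN·m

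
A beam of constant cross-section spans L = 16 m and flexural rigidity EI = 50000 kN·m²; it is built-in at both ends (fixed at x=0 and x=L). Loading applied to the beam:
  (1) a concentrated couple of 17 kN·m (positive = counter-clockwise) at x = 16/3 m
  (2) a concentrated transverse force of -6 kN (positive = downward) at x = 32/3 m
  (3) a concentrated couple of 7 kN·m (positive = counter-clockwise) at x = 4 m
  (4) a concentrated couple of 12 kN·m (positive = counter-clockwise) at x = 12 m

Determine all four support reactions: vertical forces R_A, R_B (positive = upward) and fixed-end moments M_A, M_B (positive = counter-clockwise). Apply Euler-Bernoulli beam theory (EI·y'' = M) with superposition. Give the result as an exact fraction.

R_A = 1379/1152 kN, M_A = -673/144 kN·m, R_B = -8291/1152 kN, M_B = 2855/144 kN·m

Load 1 — applied couple M₀=17 kN·m at a=16/3 m (b=L-a=32/3):
  R_A = 6M₀ab/L³ = 6·17·(16/3)·(32/3)/16³ = 17/12 kN
  M_A = M₀b(2a-b)/L² = 17·(32/3)·(2·(16/3)-(32/3))/16² = 0 kN·m
  R_B = -6M₀ab/L³ = -6·17·(16/3)·(32/3)/16³ = -17/12 kN
  M_B = M₀a(2b-a)/L² = 17·(16/3)·(2·(32/3)-(16/3))/16² = 17/3 kN·m
Load 2 — point force P=-6 kN at a=32/3 m (b=L-a=16/3):
  R_A = Pb²(3a+b)/L³ = (-6)·(16/3)²·(3·(32/3)+(16/3))/16³ = -14/9 kN
  M_A = Pab²/L² = (-6)·(32/3)·(16/3)²/16² = -64/9 kN·m
  R_B = Pa²(a+3b)/L³ = (-6)·(32/3)²·((32/3)+3·(16/3))/16³ = -40/9 kN
  M_B = -Pa²b/L² = -(-6)·(32/3)²·(16/3)/16² = 128/9 kN·m
Load 3 — applied couple M₀=7 kN·m at a=4 m (b=L-a=12):
  R_A = 6M₀ab/L³ = 6·7·4·12/16³ = 63/128 kN
  M_A = M₀b(2a-b)/L² = 7·12·(2·4-12)/16² = -21/16 kN·m
  R_B = -6M₀ab/L³ = -6·7·4·12/16³ = -63/128 kN
  M_B = M₀a(2b-a)/L² = 7·4·(2·12-4)/16² = 35/16 kN·m
Load 4 — applied couple M₀=12 kN·m at a=12 m (b=L-a=4):
  R_A = 6M₀ab/L³ = 6·12·12·4/16³ = 27/32 kN
  M_A = M₀b(2a-b)/L² = 12·4·(2·12-4)/16² = 15/4 kN·m
  R_B = -6M₀ab/L³ = -6·12·12·4/16³ = -27/32 kN
  M_B = M₀a(2b-a)/L² = 12·12·(2·4-12)/16² = -9/4 kN·m
Superposition: R_A = 1379/1152 kN, M_A = -673/144 kN·m, R_B = -8291/1152 kN, M_B = 2855/144 kN·m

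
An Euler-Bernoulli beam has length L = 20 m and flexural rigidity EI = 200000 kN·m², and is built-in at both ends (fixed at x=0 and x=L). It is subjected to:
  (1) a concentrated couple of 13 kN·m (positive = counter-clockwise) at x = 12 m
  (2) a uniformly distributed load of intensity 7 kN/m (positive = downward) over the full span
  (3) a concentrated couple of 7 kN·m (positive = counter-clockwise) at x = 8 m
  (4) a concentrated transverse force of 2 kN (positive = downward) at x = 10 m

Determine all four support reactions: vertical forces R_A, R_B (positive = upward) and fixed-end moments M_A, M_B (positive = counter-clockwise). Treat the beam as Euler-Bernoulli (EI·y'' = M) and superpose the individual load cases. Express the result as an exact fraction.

Load 1 — applied couple M₀=13 kN·m at a=12 m (b=L-a=8):
  R_A = 6M₀ab/L³ = 6·13·12·8/20³ = 117/125 kN
  M_A = M₀b(2a-b)/L² = 13·8·(2·12-8)/20² = 104/25 kN·m
  R_B = -6M₀ab/L³ = -6·13·12·8/20³ = -117/125 kN
  M_B = M₀a(2b-a)/L² = 13·12·(2·8-12)/20² = 39/25 kN·m
Load 2 — uniform load w=7 kN/m over full span:
  R_A = wL/2 = 7·20/2 = 70 kN
  M_A = wL²/12 = 7·20²/12 = 700/3 kN·m
  R_B = wL/2 = 7·20/2 = 70 kN
  M_B = -wL²/12 = -7·20²/12 = -700/3 kN·m
Load 3 — applied couple M₀=7 kN·m at a=8 m (b=L-a=12):
  R_A = 6M₀ab/L³ = 6·7·8·12/20³ = 63/125 kN
  M_A = M₀b(2a-b)/L² = 7·12·(2·8-12)/20² = 21/25 kN·m
  R_B = -6M₀ab/L³ = -6·7·8·12/20³ = -63/125 kN
  M_B = M₀a(2b-a)/L² = 7·8·(2·12-8)/20² = 56/25 kN·m
Load 4 — point force P=2 kN at a=10 m (b=L-a=10):
  R_A = Pb²(3a+b)/L³ = 2·10²·(3·10+10)/20³ = 1 kN
  M_A = Pab²/L² = 2·10·10²/20² = 5 kN·m
  R_B = Pa²(a+3b)/L³ = 2·10²·(10+3·10)/20³ = 1 kN
  M_B = -Pa²b/L² = -2·10²·10/20² = -5 kN·m
Superposition: R_A = 1811/25 kN, M_A = 730/3 kN·m, R_B = 1739/25 kN, M_B = -3518/15 kN·m

R_A = 1811/25 kN, M_A = 730/3 kN·m, R_B = 1739/25 kN, M_B = -3518/15 kN·m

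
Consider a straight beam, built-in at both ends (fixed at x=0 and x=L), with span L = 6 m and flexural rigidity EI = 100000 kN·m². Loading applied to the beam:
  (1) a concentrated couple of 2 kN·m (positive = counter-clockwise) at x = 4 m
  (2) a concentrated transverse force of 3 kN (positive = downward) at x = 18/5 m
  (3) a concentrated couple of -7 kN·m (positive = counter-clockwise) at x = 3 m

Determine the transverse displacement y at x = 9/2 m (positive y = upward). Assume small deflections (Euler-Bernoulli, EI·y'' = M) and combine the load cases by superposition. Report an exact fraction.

y(9/2) = -4891/160000000 m

Load 1 — applied couple M₀=2 kN·m at a=4 m (b=L-a=2):
  y_1 = (R_Ax³/6 - M_Ax²/2 - M₀(x-a)²/2)/EI  [x>a] with R_A=4/9, M_A=2/3 = ((4/9)·(9/2)³/6 - (2/3)·(9/2)²/2 - 2·((9/2)-4)²/2)/100000 = -1/400000 m
Load 2 — point force P=3 kN at a=18/5 m (b=L-a=12/5):
  y_2 = -Pa²(L-x)²(3bL-(3b+a)(L-x))/(6L³EI)  [x>a] = -3·(18/5)²·(6-(9/2))²·(3·(12/5)·6-(3·(12/5)+(18/5))·(6-(9/2)))/(6·6³·100000) = -729/40000000 m
Load 3 — applied couple M₀=-7 kN·m at a=3 m (b=L-a=3):
  y_3 = (R_Ax³/6 - M_Ax²/2 - M₀(x-a)²/2)/EI  [x>a] with R_A=-7/4, M_A=-7/4 = ((-7/4)·(9/2)³/6 - (-7/4)·(9/2)²/2 - (-7)·((9/2)-3)²/2)/100000 = -63/6400000 m
Superposition: y = Σ y_i = -4891/160000000 m ≈ -0.000031 m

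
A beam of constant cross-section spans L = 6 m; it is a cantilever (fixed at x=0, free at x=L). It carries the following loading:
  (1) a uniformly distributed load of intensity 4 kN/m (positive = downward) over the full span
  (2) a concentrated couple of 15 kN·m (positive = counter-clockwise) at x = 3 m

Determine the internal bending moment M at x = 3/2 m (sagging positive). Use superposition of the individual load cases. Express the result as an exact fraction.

M(3/2) = -51/2 kN·m

Load 1 — uniform load w=4 kN/m over full span:
  M_1 = -w(L-x)²/2 = -4·(6-(3/2))²/2 = -81/2 kN·m
Load 2 — applied couple M₀=15 kN·m at a=3 m (b=L-a=3):
  M_2 = M₀  [x≤a] = 15 = 15 kN·m
Superposition: M = Σ M_i = -51/2 kN·m ≈ -25.500000 kN·m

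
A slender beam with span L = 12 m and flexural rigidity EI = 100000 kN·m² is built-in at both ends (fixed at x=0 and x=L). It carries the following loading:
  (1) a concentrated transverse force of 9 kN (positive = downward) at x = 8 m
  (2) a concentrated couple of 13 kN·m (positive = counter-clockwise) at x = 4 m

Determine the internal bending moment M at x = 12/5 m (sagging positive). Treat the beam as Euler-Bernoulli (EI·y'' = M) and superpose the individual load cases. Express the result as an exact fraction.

M(12/5) = 16/15 kN·m

Load 1 — point force P=9 kN at a=8 m (b=L-a=4):
  M_1 = Pb²(3a+b)x/L³ - Pab²/L²  [x≤a] = 9·4²·(3·8+4)·(12/5)/12³ - 9·8·4²/12² = -12/5 kN·m
Load 2 — applied couple M₀=13 kN·m at a=4 m (b=L-a=8):
  M_2 = R_Ax - M_A  [x≤a] with R_A=13/9, M_A=0 = (13/9)·(12/5) - 0 = 52/15 kN·m
Superposition: M = Σ M_i = 16/15 kN·m ≈ 1.066667 kN·m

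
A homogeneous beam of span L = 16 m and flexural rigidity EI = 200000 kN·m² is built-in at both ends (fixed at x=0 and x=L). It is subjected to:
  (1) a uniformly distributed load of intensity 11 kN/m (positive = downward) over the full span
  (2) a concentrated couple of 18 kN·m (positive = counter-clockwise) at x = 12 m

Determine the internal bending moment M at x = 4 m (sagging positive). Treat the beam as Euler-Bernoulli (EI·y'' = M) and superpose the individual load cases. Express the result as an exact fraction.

M(4) = 1381/48 kN·m

Load 1 — uniform load w=11 kN/m over full span:
  M_1 = wLx/2 - wL²/12 - wx²/2 = 11·16·4/2 - 11·16²/12 - 11·4²/2 = 88/3 kN·m
Load 2 — applied couple M₀=18 kN·m at a=12 m (b=L-a=4):
  M_2 = R_Ax - M_A  [x≤a] with R_A=81/64, M_A=45/8 = (81/64)·4 - (45/8) = -9/16 kN·m
Superposition: M = Σ M_i = 1381/48 kN·m ≈ 28.770833 kN·m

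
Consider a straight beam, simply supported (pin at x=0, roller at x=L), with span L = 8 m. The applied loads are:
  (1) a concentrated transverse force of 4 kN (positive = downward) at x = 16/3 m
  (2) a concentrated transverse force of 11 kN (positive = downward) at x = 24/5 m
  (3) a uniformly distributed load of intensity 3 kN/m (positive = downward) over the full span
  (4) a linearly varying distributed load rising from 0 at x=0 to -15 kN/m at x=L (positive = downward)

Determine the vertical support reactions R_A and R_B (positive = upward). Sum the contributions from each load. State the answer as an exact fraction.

R_A = -34/15 kN, R_B = -281/15 kN

Load 1 — point force P=4 kN at a=16/3 m (b=L-a=8/3):
  R_A = Pb/L = 4·(8/3)/8 = 4/3 kN
  R_B = Pa/L = 4·(16/3)/8 = 8/3 kN
Load 2 — point force P=11 kN at a=24/5 m (b=L-a=16/5):
  R_A = Pb/L = 11·(16/5)/8 = 22/5 kN
  R_B = Pa/L = 11·(24/5)/8 = 33/5 kN
Load 3 — uniform load w=3 kN/m over full span:
  R_A = wL/2 = 3·8/2 = 12 kN
  R_B = wL/2 = 3·8/2 = 12 kN
Load 4 — triangular load w₀=-15 kN/m (0→w₀ over full span):
  R_A = w₀L/6 = (-15)·8/6 = -20 kN
  R_B = w₀L/3 = (-15)·8/3 = -40 kN
Superposition: R_A = -34/15 kN, R_B = -281/15 kN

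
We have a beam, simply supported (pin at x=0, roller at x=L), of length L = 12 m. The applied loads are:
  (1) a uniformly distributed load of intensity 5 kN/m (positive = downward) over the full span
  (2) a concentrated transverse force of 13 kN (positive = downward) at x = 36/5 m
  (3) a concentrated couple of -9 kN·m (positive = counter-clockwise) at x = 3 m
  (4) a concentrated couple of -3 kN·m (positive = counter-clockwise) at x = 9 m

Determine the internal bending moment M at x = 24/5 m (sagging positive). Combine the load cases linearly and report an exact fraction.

Load 1 — uniform load w=5 kN/m over full span:
  M_1 = wx(L-x)/2 = 5·(24/5)·(12-(24/5))/2 = 432/5 kN·m
Load 2 — point force P=13 kN at a=36/5 m (b=L-a=24/5):
  M_2 = Pbx/L  [x≤a] = 13·(24/5)·(24/5)/12 = 624/25 kN·m
Load 3 — applied couple M₀=-9 kN·m at a=3 m (b=L-a=9):
  M_3 = M₀x/L - M₀  [x>a] = (-9)·(24/5)/12 - (-9) = 27/5 kN·m
Load 4 — applied couple M₀=-3 kN·m at a=9 m (b=L-a=3):
  M_4 = M₀x/L  [x≤a] = (-3)·(24/5)/12 = -6/5 kN·m
Superposition: M = Σ M_i = 2889/25 kN·m ≈ 115.560000 kN·m

M(24/5) = 2889/25 kN·m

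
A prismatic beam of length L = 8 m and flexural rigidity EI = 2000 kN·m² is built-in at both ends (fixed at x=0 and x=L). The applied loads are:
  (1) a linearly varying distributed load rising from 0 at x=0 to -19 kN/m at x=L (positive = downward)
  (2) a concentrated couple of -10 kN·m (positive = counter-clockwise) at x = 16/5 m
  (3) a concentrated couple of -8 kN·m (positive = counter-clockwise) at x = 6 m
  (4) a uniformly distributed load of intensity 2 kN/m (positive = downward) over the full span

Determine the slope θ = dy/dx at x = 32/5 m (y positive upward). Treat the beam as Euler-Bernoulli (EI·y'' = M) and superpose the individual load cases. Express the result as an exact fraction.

θ(32/5) = -4024/234375 rad

Load 1 — triangular load w₀=-19 kN/m (0→w₀ over full span):
  θ_1 = -w₀(2x(L-x)(L-2x)(x+2L)+x²(L-x)²)/(120LEI) = -(-19)·(2·(32/5)·(8-(32/5))·(8-2·(32/5))·((32/5)+2·8)+(32/5)²·(8-(32/5))²)/(120·8·2000) = -4864/234375 rad
Load 2 — applied couple M₀=-10 kN·m at a=16/5 m (b=L-a=24/5):
  θ_2 = (R_Ax²/2 - M_Ax - M₀(x-a))/EI  [x>a] with R_A=-9/5, M_A=-6/5 = ((-9/5)·(32/5)²/2 - (-6/5)·(32/5) - (-10)·((32/5)-(16/5)))/2000 = 22/15625 rad
Load 3 — applied couple M₀=-8 kN·m at a=6 m (b=L-a=2):
  θ_3 = (R_Ax²/2 - M_Ax - M₀(x-a))/EI  [x>a] with R_A=-9/8, M_A=-5/2 = ((-9/8)·(32/5)²/2 - (-5/2)·(32/5) - (-8)·((32/5)-6))/2000 = -6/3125 rad
Load 4 — uniform load w=2 kN/m over full span:
  θ_4 = -wx(L-x)(L-2x)/(12EI) = -2·(32/5)·(8-(32/5))·(8-2·(32/5))/(12·2000) = 64/15625 rad
Superposition: θ = Σ θ_i = -4024/234375 rad ≈ -0.017169 rad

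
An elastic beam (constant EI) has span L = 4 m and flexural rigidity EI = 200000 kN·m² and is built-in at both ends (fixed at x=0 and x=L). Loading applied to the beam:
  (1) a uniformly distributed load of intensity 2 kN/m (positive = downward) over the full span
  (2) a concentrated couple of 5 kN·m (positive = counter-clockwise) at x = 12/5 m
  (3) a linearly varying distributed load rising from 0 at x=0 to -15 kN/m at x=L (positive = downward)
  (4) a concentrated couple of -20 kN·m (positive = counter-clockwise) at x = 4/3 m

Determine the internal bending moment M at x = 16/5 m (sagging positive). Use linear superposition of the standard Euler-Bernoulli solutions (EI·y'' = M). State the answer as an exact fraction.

Load 1 — uniform load w=2 kN/m over full span:
  M_1 = wLx/2 - wL²/12 - wx²/2 = 2·4·(16/5)/2 - 2·4²/12 - 2·(16/5)²/2 = -8/75 kN·m
Load 2 — applied couple M₀=5 kN·m at a=12/5 m (b=L-a=8/5):
  M_2 = R_Ax - M_A - M₀  [x>a] with R_A=9/5, M_A=8/5 = (9/5)·(16/5) - (8/5) - 5 = -21/25 kN·m
Load 3 — triangular load w₀=-15 kN/m (0→w₀ over full span):
  M_3 = 3w₀Lx/20 - w₀L²/30 - w₀x³/(6L) = 3·(-15)·4·(16/5)/20 - (-15)·4²/30 - (-15)·(16/5)³/(6·4) = -8/25 kN·m
Load 4 — applied couple M₀=-20 kN·m at a=4/3 m (b=L-a=8/3):
  M_4 = R_Ax - M_A - M₀  [x>a] with R_A=-20/3, M_A=0 = (-20/3)·(16/5) - 0 - (-20) = -4/3 kN·m
Superposition: M = Σ M_i = -13/5 kN·m ≈ -2.600000 kN·m

M(16/5) = -13/5 kN·m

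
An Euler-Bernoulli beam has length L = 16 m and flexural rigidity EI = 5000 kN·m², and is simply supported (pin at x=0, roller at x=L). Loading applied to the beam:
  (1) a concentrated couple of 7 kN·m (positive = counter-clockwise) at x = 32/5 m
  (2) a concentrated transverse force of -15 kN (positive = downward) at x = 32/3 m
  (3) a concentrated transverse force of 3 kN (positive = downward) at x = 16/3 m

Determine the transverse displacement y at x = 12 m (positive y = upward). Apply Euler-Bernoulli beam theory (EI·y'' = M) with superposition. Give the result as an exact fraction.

Load 1 — applied couple M₀=7 kN·m at a=32/5 m (b=L-a=48/5):
  y_1 = (M₀x³/(6L)-M₀(x-a)²/2+C₁x)/EI  [x>a] with C₁=M₀(3b²-L²)/(6L)=112/75 = (7·12³/(6·16)-7·(12-(32/5))²/2+(112/75)·12)/5000 = 427/62500 m
Load 2 — point force P=-15 kN at a=32/3 m (b=L-a=16/3):
  y_2 = -Pa(L-x)(2Lx-a²-x²)/(6LEI)  [x>a] = -(-15)·(32/3)·(16-12)·(2·16·12-(32/3)²-12²)/(6·16·5000) = 568/3375 m
Load 3 — point force P=3 kN at a=16/3 m (b=L-a=32/3):
  y_3 = -Pa(L-x)(2Lx-a²-x²)/(6LEI)  [x>a] = -3·(16/3)·(16-12)·(2·16·12-(16/3)²-12²)/(6·16·5000) = -476/16875 m
Superposition: y = Σ y_i = 82643/562500 m ≈ 0.146921 m

y(12) = 82643/562500 m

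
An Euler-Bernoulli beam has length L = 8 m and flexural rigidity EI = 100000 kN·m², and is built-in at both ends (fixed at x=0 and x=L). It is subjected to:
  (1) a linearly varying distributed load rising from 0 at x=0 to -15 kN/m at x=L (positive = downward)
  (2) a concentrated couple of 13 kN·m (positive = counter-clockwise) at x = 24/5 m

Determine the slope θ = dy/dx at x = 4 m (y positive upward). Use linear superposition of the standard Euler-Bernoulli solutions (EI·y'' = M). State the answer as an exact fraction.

Load 1 — triangular load w₀=-15 kN/m (0→w₀ over full span):
  θ_1 = -w₀(2x(L-x)(L-2x)(x+2L)+x²(L-x)²)/(120LEI) = -(-15)·(2·4·(8-4)·(8-2·4)·(4+2·8)+4²·(8-4)²)/(120·8·100000) = 1/25000 rad
Load 2 — applied couple M₀=13 kN·m at a=24/5 m (b=L-a=16/5):
  θ_2 = (R_Ax²/2 - M_Ax)/EI  [x≤a] with R_A=117/50, M_A=104/25 = ((117/50)·4²/2 - (104/25)·4)/100000 = 13/625000 rad
Superposition: θ = Σ θ_i = 19/312500 rad ≈ 0.000061 rad

θ(4) = 19/312500 rad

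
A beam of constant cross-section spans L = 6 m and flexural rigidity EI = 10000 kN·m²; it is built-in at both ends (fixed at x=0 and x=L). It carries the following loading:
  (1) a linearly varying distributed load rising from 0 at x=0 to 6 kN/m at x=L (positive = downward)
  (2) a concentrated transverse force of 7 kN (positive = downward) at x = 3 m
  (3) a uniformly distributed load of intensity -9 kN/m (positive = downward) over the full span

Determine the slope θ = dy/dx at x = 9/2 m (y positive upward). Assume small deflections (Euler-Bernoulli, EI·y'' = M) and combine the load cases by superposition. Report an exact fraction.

Load 1 — triangular load w₀=6 kN/m (0→w₀ over full span):
  θ_1 = -w₀(2x(L-x)(L-2x)(x+2L)+x²(L-x)²)/(120LEI) = -6·(2·(9/2)·(6-(9/2))·(6-2·(9/2))·((9/2)+2·6)+(9/2)²·(6-(9/2))²)/(120·6·10000) = 3321/6400000 rad
Load 2 — point force P=7 kN at a=3 m (b=L-a=3):
  θ_2 = Pa²(L-x)(2bL-(3b+a)(L-x))/(2L³EI)  [x>a] = 7·3²·(6-(9/2))·(2·3·6-(3·3+3)·(6-(9/2)))/(2·6³·10000) = 63/160000 rad
Load 3 — uniform load w=-9 kN/m over full span:
  θ_3 = -wx(L-x)(L-2x)/(12EI) = -(-9)·(9/2)·(6-(9/2))·(6-2·(9/2))/(12·10000) = -243/160000 rad
Superposition: θ = Σ θ_i = -3879/6400000 rad ≈ -0.000606 rad

θ(9/2) = -3879/6400000 rad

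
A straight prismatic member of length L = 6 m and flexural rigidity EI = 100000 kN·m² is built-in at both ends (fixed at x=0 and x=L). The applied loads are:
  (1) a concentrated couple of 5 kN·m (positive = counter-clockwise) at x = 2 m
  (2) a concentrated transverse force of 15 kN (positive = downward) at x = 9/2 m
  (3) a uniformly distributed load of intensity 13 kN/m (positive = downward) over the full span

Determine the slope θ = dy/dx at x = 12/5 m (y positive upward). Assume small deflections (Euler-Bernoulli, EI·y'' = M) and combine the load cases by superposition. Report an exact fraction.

θ(12/5) = -13407/100000000 rad

Load 1 — applied couple M₀=5 kN·m at a=2 m (b=L-a=4):
  θ_1 = (R_Ax²/2 - M_Ax - M₀(x-a))/EI  [x>a] with R_A=10/9, M_A=0 = ((10/9)·(12/5)²/2 - 0·(12/5) - 5·((12/5)-2))/100000 = 3/250000 rad
Load 2 — point force P=15 kN at a=9/2 m (b=L-a=3/2):
  θ_2 = -Pb²x(2aL-(3a+b)x)/(2L³EI)  [x≤a] = -15·(3/2)²·(12/5)·(2·(9/2)·6-(3·(9/2)+(3/2))·(12/5))/(2·6³·100000) = -27/800000 rad
Load 3 — uniform load w=13 kN/m over full span:
  θ_3 = -wx(L-x)(L-2x)/(12EI) = -13·(12/5)·(6-(12/5))·(6-2·(12/5))/(12·100000) = -351/3125000 rad
Superposition: θ = Σ θ_i = -13407/100000000 rad ≈ -0.000134 rad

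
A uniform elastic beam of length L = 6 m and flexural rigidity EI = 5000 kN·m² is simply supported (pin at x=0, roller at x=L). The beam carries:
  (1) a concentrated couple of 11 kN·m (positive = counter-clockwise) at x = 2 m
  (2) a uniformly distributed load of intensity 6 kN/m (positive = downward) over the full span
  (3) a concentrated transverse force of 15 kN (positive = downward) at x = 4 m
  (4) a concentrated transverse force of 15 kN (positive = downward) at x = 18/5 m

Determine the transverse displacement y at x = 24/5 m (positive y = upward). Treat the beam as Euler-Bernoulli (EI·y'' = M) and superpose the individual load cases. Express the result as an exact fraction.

Load 1 — applied couple M₀=11 kN·m at a=2 m (b=L-a=4):
  y_1 = (M₀x³/(6L)-M₀(x-a)²/2+C₁x)/EI  [x>a] with C₁=M₀(3b²-L²)/(6L)=11/3 = (11·(24/5)³/(6·6)-11·((24/5)-2)²/2+(11/3)·(24/5))/5000 = 517/312500 m
Load 2 — uniform load w=6 kN/m over full span:
  y_2 = -wx(L³-2Lx²+x³)/(24EI) = -6·(24/5)·(6³-2·6·(24/5)²+(24/5)³)/(24·5000) = -4698/390625 m
Load 3 — point force P=15 kN at a=4 m (b=L-a=2):
  y_3 = -Pa(L-x)(2Lx-a²-x²)/(6LEI)  [x>a] = -15·4·(6-(24/5))·(2·6·(24/5)-4²-(24/5)²)/(6·6·5000) = -116/15625 m
Load 4 — point force P=15 kN at a=18/5 m (b=L-a=12/5):
  y_4 = -Pa(L-x)(2Lx-a²-x²)/(6LEI)  [x>a] = -15·(18/5)·(6-(24/5))·(2·6·(24/5)-(18/5)²-(24/5)²)/(6·6·5000) = -243/31250 m
Superposition: y = Σ y_i = -39957/1562500 m ≈ -0.025572 m

y(24/5) = -39957/1562500 m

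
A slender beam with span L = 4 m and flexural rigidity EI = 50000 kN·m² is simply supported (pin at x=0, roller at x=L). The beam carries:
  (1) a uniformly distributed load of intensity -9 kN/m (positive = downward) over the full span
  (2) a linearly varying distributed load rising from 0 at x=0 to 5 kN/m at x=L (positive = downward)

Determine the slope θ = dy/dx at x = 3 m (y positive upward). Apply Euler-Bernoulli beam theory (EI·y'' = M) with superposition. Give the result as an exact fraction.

Load 1 — uniform load w=-9 kN/m over full span:
  θ_1 = -w(L³-6Lx²+4x³)/(24EI) = -(-9)·(4³-6·4·3²+4·3³)/(24·50000) = -33/100000 rad
Load 2 — triangular load w₀=5 kN/m (0→w₀ over full span):
  θ_2 = -w₀(7L⁴-30L²x²+15x⁴)/(360LEI) = -5·(7·4⁴-30·4²·3²+15·3⁴)/(360·4·50000) = 1313/14400000 rad
Superposition: θ = Σ θ_i = -3439/14400000 rad ≈ -0.000239 rad

θ(3) = -3439/14400000 rad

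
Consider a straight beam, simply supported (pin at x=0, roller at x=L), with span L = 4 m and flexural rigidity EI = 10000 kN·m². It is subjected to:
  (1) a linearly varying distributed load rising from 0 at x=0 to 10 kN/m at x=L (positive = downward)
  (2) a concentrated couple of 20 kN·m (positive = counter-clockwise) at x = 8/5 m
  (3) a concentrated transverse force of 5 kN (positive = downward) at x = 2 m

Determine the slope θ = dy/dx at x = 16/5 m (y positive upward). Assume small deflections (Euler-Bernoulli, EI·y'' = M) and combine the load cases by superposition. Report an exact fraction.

Load 1 — triangular load w₀=10 kN/m (0→w₀ over full span):
  θ_1 = -w₀(7L⁴-30L²x²+15x⁴)/(360LEI) = -10·(7·4⁴-30·4²·(16/5)²+15·(16/5)⁴)/(360·4·10000) = 757/703125 rad
Load 2 — applied couple M₀=20 kN·m at a=8/5 m (b=L-a=12/5):
  θ_2 = (M₀x²/(2L)-M₀(x-a)+C₁)/EI  [x>a] with C₁=M₀(3b²-L²)/(6L)=16/15 = (20·(16/5)²/(2·4)-20·((16/5)-(8/5))+(16/15))/10000 = -1/1875 rad
Load 3 — point force P=5 kN at a=2 m (b=L-a=2):
  θ_3 = -Pa(2L²-6Lx+3x²+a²)/(6LEI)  [x>a] = -5·2·(2·4²-6·4·(16/5)+3·(16/5)²+2²)/(6·4·10000) = 21/50000 rad
Superposition: θ = Σ θ_i = 10837/11250000 rad ≈ 0.000963 rad

θ(16/5) = 10837/11250000 rad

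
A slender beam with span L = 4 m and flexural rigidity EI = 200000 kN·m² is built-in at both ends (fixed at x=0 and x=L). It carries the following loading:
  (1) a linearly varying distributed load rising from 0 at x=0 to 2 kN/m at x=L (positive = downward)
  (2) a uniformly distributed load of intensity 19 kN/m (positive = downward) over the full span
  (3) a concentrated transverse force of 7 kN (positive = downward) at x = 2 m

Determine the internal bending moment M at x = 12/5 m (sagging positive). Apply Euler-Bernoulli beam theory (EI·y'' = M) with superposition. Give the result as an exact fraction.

Load 1 — triangular load w₀=2 kN/m (0→w₀ over full span):
  M_1 = 3w₀Lx/20 - w₀L²/30 - w₀x³/(6L) = 3·2·4·(12/5)/20 - 2·4²/30 - 2·(12/5)³/(6·4) = 248/375 kN·m
Load 2 — uniform load w=19 kN/m over full span:
  M_2 = wLx/2 - wL²/12 - wx²/2 = 19·4·(12/5)/2 - 19·4²/12 - 19·(12/5)²/2 = 836/75 kN·m
Load 3 — point force P=7 kN at a=2 m (b=L-a=2):
  M_3 = Pa²(a+3b)(L-x)/L³ - Pa²b/L²  [x>a] = 7·2²·(2+3·2)·(4-(12/5))/4³ - 7·2²·2/4² = 21/10 kN·m
Superposition: M = Σ M_i = 3477/250 kN·m ≈ 13.908000 kN·m

M(12/5) = 3477/250 kN·m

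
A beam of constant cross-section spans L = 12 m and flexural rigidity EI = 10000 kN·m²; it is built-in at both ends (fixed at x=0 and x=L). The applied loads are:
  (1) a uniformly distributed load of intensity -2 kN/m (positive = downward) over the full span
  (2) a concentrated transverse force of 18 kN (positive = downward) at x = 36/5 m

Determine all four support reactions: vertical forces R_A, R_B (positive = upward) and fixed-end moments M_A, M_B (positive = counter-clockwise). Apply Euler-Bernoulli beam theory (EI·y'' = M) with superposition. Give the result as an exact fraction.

Load 1 — uniform load w=-2 kN/m over full span:
  R_A = wL/2 = (-2)·12/2 = -12 kN
  M_A = wL²/12 = (-2)·12²/12 = -24 kN·m
  R_B = wL/2 = (-2)·12/2 = -12 kN
  M_B = -wL²/12 = -(-2)·12²/12 = 24 kN·m
Load 2 — point force P=18 kN at a=36/5 m (b=L-a=24/5):
  R_A = Pb²(3a+b)/L³ = 18·(24/5)²·(3·(36/5)+(24/5))/12³ = 792/125 kN
  M_A = Pab²/L² = 18·(36/5)·(24/5)²/12² = 2592/125 kN·m
  R_B = Pa²(a+3b)/L³ = 18·(36/5)²·((36/5)+3·(24/5))/12³ = 1458/125 kN
  M_B = -Pa²b/L² = -18·(36/5)²·(24/5)/12² = -3888/125 kN·m
Superposition: R_A = -708/125 kN, M_A = -408/125 kN·m, R_B = -42/125 kN, M_B = -888/125 kN·m

R_A = -708/125 kN, M_A = -408/125 kN·m, R_B = -42/125 kN, M_B = -888/125 kN·m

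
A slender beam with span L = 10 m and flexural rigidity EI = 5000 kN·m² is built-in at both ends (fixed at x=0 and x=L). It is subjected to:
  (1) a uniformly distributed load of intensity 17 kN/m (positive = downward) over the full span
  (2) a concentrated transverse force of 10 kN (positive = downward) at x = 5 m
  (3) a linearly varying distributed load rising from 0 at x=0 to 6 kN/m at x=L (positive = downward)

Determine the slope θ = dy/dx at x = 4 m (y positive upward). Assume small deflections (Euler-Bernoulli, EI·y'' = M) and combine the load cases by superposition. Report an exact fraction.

Load 1 — uniform load w=17 kN/m over full span:
  θ_1 = -wx(L-x)(L-2x)/(12EI) = -17·4·(10-4)·(10-2·4)/(12·5000) = -17/1250 rad
Load 2 — point force P=10 kN at a=5 m (b=L-a=5):
  θ_2 = -Pb²x(2aL-(3a+b)x)/(2L³EI)  [x≤a] = -10·5²·4·(2·5·10-(3·5+5)·4)/(2·10³·5000) = -1/500 rad
Load 3 — triangular load w₀=6 kN/m (0→w₀ over full span):
  θ_3 = -w₀(2x(L-x)(L-2x)(x+2L)+x²(L-x)²)/(120LEI) = -6·(2·4·(10-4)·(10-2·4)·(4+2·10)+4²·(10-4)²)/(120·10·5000) = -9/3125 rad
Superposition: θ = Σ θ_i = -231/12500 rad ≈ -0.018480 rad

θ(4) = -231/12500 rad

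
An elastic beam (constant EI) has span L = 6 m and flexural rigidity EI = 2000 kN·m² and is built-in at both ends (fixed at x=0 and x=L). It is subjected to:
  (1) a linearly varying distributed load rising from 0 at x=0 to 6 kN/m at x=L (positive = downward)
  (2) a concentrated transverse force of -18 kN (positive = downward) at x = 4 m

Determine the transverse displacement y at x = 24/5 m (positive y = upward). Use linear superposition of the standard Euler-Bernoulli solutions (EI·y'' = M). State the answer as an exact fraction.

y(24/5) = 2964/1953125 m

Load 1 — triangular load w₀=6 kN/m (0→w₀ over full span):
  y_1 = -w₀x²(L-x)²(x+2L)/(120LEI) = -6·(24/5)²·(6-(24/5))²·((24/5)+2·6)/(120·6·2000) = -4536/1953125 m
Load 2 — point force P=-18 kN at a=4 m (b=L-a=2):
  y_2 = -Pa²(L-x)²(3bL-(3b+a)(L-x))/(6L³EI)  [x>a] = -(-18)·4²·(6-(24/5))²·(3·2·6-(3·2+4)·(6-(24/5)))/(6·6³·2000) = 12/3125 m
Superposition: y = Σ y_i = 2964/1953125 m ≈ 0.001518 m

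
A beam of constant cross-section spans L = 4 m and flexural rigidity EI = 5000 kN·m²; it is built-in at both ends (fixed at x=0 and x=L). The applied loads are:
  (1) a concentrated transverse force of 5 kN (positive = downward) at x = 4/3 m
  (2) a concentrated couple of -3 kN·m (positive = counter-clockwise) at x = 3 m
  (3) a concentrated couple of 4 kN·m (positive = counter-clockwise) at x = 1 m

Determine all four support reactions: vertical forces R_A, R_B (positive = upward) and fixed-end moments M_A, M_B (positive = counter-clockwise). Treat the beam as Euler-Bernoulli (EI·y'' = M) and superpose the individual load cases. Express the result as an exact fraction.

R_A = 3443/864 kN, M_A = 551/432 kN·m, R_B = 877/864 kN, M_B = 143/432 kN·m

Load 1 — point force P=5 kN at a=4/3 m (b=L-a=8/3):
  R_A = Pb²(3a+b)/L³ = 5·(8/3)²·(3·(4/3)+(8/3))/4³ = 100/27 kN
  M_A = Pab²/L² = 5·(4/3)·(8/3)²/4² = 80/27 kN·m
  R_B = Pa²(a+3b)/L³ = 5·(4/3)²·((4/3)+3·(8/3))/4³ = 35/27 kN
  M_B = -Pa²b/L² = -5·(4/3)²·(8/3)/4² = -40/27 kN·m
Load 2 — applied couple M₀=-3 kN·m at a=3 m (b=L-a=1):
  R_A = 6M₀ab/L³ = 6·(-3)·3·1/4³ = -27/32 kN
  M_A = M₀b(2a-b)/L² = (-3)·1·(2·3-1)/4² = -15/16 kN·m
  R_B = -6M₀ab/L³ = -6·(-3)·3·1/4³ = 27/32 kN
  M_B = M₀a(2b-a)/L² = (-3)·3·(2·1-3)/4² = 9/16 kN·m
Load 3 — applied couple M₀=4 kN·m at a=1 m (b=L-a=3):
  R_A = 6M₀ab/L³ = 6·4·1·3/4³ = 9/8 kN
  M_A = M₀b(2a-b)/L² = 4·3·(2·1-3)/4² = -3/4 kN·m
  R_B = -6M₀ab/L³ = -6·4·1·3/4³ = -9/8 kN
  M_B = M₀a(2b-a)/L² = 4·1·(2·3-1)/4² = 5/4 kN·m
Superposition: R_A = 3443/864 kN, M_A = 551/432 kN·m, R_B = 877/864 kN, M_B = 143/432 kN·m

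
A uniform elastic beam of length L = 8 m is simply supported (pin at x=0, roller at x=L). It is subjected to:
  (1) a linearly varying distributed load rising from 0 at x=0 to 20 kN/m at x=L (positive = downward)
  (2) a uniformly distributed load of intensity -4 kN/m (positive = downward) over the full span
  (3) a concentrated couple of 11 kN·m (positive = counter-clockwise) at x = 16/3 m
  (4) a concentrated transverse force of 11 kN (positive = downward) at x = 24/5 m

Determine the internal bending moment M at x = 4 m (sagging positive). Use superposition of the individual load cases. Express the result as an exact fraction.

Load 1 — triangular load w₀=20 kN/m (0→w₀ over full span):
  M_1 = w₀Lx/6 - w₀x³/(6L) = 20·8·4/6 - 20·4³/(6·8) = 80 kN·m
Load 2 — uniform load w=-4 kN/m over full span:
  M_2 = wx(L-x)/2 = (-4)·4·(8-4)/2 = -32 kN·m
Load 3 — applied couple M₀=11 kN·m at a=16/3 m (b=L-a=8/3):
  M_3 = M₀x/L  [x≤a] = 11·4/8 = 11/2 kN·m
Load 4 — point force P=11 kN at a=24/5 m (b=L-a=16/5):
  M_4 = Pbx/L  [x≤a] = 11·(16/5)·4/8 = 88/5 kN·m
Superposition: M = Σ M_i = 711/10 kN·m ≈ 71.100000 kN·m

M(4) = 711/10 kN·m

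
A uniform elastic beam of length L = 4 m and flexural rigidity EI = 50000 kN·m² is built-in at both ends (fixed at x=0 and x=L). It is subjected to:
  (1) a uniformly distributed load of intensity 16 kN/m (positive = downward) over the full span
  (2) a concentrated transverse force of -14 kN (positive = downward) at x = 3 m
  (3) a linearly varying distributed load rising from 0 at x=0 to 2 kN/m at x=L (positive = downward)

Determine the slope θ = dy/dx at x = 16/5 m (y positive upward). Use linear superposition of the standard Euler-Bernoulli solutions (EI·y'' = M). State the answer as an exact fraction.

Load 1 — uniform load w=16 kN/m over full span:
  θ_1 = -wx(L-x)(L-2x)/(12EI) = -16·(16/5)·(4-(16/5))·(4-2·(16/5))/(12·50000) = 64/390625 rad
Load 2 — point force P=-14 kN at a=3 m (b=L-a=1):
  θ_2 = Pa²(L-x)(2bL-(3b+a)(L-x))/(2L³EI)  [x>a] = (-14)·3²·(4-(16/5))·(2·1·4-(3·1+3)·(4-(16/5)))/(2·4³·50000) = -63/1250000 rad
Load 3 — triangular load w₀=2 kN/m (0→w₀ over full span):
  θ_3 = -w₀(2x(L-x)(L-2x)(x+2L)+x²(L-x)²)/(120LEI) = -2·(2·(16/5)·(4-(16/5))·(4-2·(16/5))·((16/5)+2·4)+(16/5)²·(4-(16/5))²)/(120·4·50000) = 64/5859375 rad
Superposition: θ = Σ θ_i = 11659/93750000 rad ≈ 0.000124 rad

θ(16/5) = 11659/93750000 rad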